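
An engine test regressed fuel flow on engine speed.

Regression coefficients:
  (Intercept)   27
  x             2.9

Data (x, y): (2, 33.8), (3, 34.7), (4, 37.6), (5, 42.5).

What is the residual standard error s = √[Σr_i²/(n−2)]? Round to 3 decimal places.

x=2: ŷ = 27 + 2.9·2 = 32.8; r = 33.8 − 32.8 = 1
x=3: ŷ = 27 + 2.9·3 = 35.7; r = 34.7 − 35.7 = -1
x=4: ŷ = 27 + 2.9·4 = 38.6; r = 37.6 − 38.6 = -1
x=5: ŷ = 27 + 2.9·5 = 41.5; r = 42.5 − 41.5 = 1
SSE = 1 + 1 + 1 + 1 = 4
s = √(4/2) = √2 ≈ 1.414

s = 1.414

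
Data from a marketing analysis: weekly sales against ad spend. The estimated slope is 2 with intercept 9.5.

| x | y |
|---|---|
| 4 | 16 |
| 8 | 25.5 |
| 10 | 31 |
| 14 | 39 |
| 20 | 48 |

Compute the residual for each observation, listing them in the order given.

-1.5, 0, 1.5, 1.5, -1.5

x=4: ŷ = 9.5 + 2·4 = 17.5; r = 16 − 17.5 = -1.5
x=8: ŷ = 9.5 + 2·8 = 25.5; r = 25.5 − 25.5 = 0
x=10: ŷ = 9.5 + 2·10 = 29.5; r = 31 − 29.5 = 1.5
x=14: ŷ = 9.5 + 2·14 = 37.5; r = 39 − 37.5 = 1.5
x=20: ŷ = 9.5 + 2·20 = 49.5; r = 48 − 49.5 = -1.5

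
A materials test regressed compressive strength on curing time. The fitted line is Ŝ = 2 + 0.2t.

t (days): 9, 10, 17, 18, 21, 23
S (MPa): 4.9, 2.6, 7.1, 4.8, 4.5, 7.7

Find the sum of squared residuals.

t=9: Ŝ = 2 + 0.2·9 = 3.8; e = 4.9 − 3.8 = 1.1
t=10: Ŝ = 2 + 0.2·10 = 4; e = 2.6 − 4 = -1.4
t=17: Ŝ = 2 + 0.2·17 = 5.4; e = 7.1 − 5.4 = 1.7
t=18: Ŝ = 2 + 0.2·18 = 5.6; e = 4.8 − 5.6 = -0.8
t=21: Ŝ = 2 + 0.2·21 = 6.2; e = 4.5 − 6.2 = -1.7
t=23: Ŝ = 2 + 0.2·23 = 6.6; e = 7.7 − 6.6 = 1.1
SSE = 1.21 + 1.96 + 2.89 + 0.64 + 2.89 + 1.21 = 10.8

SSE = 10.8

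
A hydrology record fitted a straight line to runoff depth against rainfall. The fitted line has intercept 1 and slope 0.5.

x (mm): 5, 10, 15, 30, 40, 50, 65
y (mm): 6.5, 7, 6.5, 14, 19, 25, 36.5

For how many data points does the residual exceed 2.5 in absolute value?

x=5: ŷ = 1 + 0.5·5 = 3.5; r = 6.5 − 3.5 = 3
x=10: ŷ = 1 + 0.5·10 = 6; r = 7 − 6 = 1
x=15: ŷ = 1 + 0.5·15 = 8.5; r = 6.5 − 8.5 = -2
x=30: ŷ = 1 + 0.5·30 = 16; r = 14 − 16 = -2
x=40: ŷ = 1 + 0.5·40 = 21; r = 19 − 21 = -2
x=50: ŷ = 1 + 0.5·50 = 26; r = 25 − 26 = -1
x=65: ŷ = 1 + 0.5·65 = 33.5; r = 36.5 − 33.5 = 3
|r| > 2.5: x=5 (|r|=3), x=65 (|r|=3) → 2

2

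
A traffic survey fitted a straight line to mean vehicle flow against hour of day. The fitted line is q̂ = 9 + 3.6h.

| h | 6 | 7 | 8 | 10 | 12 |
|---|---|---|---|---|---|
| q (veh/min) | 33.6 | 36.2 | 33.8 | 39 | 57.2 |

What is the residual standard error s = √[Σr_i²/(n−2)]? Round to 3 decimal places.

h=6: q̂ = 9 + 3.6·6 = 30.6; r = 33.6 − 30.6 = 3
h=7: q̂ = 9 + 3.6·7 = 34.2; r = 36.2 − 34.2 = 2
h=8: q̂ = 9 + 3.6·8 = 37.8; r = 33.8 − 37.8 = -4
h=10: q̂ = 9 + 3.6·10 = 45; r = 39 − 45 = -6
h=12: q̂ = 9 + 3.6·12 = 52.2; r = 57.2 − 52.2 = 5
SSE = 9 + 4 + 16 + 36 + 25 = 90
s = √(90/3) = √30 ≈ 5.477

s = 5.477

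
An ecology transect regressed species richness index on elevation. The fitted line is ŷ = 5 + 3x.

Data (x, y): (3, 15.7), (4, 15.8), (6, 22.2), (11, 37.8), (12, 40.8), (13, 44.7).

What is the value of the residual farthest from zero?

r = 1.7

x=3: ŷ = 5 + 3·3 = 14; r = 15.7 − 14 = 1.7
x=4: ŷ = 5 + 3·4 = 17; r = 15.8 − 17 = -1.2
x=6: ŷ = 5 + 3·6 = 23; r = 22.2 − 23 = -0.8
x=11: ŷ = 5 + 3·11 = 38; r = 37.8 − 38 = -0.2
x=12: ŷ = 5 + 3·12 = 41; r = 40.8 − 41 = -0.2
x=13: ŷ = 5 + 3·13 = 44; r = 44.7 − 44 = 0.7
Largest |r| is 1.7 at x = 3, residual 1.7.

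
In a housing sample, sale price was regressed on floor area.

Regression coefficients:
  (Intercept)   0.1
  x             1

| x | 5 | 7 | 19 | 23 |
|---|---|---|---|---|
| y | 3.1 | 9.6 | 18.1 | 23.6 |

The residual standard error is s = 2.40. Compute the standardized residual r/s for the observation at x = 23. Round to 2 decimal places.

0.21

ŷ = 0.1 + 23 = 23.1
r = 23.6 − 23.1 = 0.5
r/s = 0.5 / 2.40 = 0.21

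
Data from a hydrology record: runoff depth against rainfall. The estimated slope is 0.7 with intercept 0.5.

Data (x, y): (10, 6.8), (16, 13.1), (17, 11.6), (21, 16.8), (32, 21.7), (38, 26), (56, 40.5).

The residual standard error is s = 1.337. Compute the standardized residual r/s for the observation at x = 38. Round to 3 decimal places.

ŷ = 0.5 + 0.7·38 = 27.1
r = 26 − 27.1 = -1.1
r/s = -1.1 / 1.337 = -0.823

-0.823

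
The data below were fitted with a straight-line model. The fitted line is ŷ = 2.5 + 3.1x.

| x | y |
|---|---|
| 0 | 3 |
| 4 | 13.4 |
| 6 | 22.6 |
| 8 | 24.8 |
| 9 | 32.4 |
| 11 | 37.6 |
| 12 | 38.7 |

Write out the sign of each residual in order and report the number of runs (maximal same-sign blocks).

6 runs

x=0: ŷ = 2.5 + 3.1·0 = 2.5; e = 3 − 2.5 = 0.5
x=4: ŷ = 2.5 + 3.1·4 = 14.9; e = 13.4 − 14.9 = -1.5
x=6: ŷ = 2.5 + 3.1·6 = 21.1; e = 22.6 − 21.1 = 1.5
x=8: ŷ = 2.5 + 3.1·8 = 27.3; e = 24.8 − 27.3 = -2.5
x=9: ŷ = 2.5 + 3.1·9 = 30.4; e = 32.4 − 30.4 = 2
x=11: ŷ = 2.5 + 3.1·11 = 36.6; e = 37.6 − 36.6 = 1
x=12: ŷ = 2.5 + 3.1·12 = 39.7; e = 38.7 − 39.7 = -1
Signs: + − + − + + −
Runs: +×1, −×1, +×1, −×1, +×2, −×1 → 6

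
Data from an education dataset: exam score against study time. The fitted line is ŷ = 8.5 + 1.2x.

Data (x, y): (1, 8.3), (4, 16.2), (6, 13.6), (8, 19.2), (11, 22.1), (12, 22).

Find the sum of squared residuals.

x=1: ŷ = 8.5 + 1.2·1 = 9.7; e = 8.3 − 9.7 = -1.4
x=4: ŷ = 8.5 + 1.2·4 = 13.3; e = 16.2 − 13.3 = 2.9
x=6: ŷ = 8.5 + 1.2·6 = 15.7; e = 13.6 − 15.7 = -2.1
x=8: ŷ = 8.5 + 1.2·8 = 18.1; e = 19.2 − 18.1 = 1.1
x=11: ŷ = 8.5 + 1.2·11 = 21.7; e = 22.1 − 21.7 = 0.4
x=12: ŷ = 8.5 + 1.2·12 = 22.9; e = 22 − 22.9 = -0.9
SSE = 1.96 + 8.41 + 4.41 + 1.21 + 0.16 + 0.81 = 16.96

SSE = 16.96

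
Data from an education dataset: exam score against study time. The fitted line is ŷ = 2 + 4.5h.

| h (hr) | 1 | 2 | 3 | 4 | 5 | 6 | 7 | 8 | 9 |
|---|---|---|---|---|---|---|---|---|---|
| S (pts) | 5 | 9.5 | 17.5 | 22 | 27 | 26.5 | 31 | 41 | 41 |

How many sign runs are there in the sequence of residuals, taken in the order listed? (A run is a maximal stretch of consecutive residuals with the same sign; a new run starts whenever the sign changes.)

5 runs

h=1: ŷ = 2 + 4.5·1 = 6.5; r = 5 − 6.5 = -1.5
h=2: ŷ = 2 + 4.5·2 = 11; r = 9.5 − 11 = -1.5
h=3: ŷ = 2 + 4.5·3 = 15.5; r = 17.5 − 15.5 = 2
h=4: ŷ = 2 + 4.5·4 = 20; r = 22 − 20 = 2
h=5: ŷ = 2 + 4.5·5 = 24.5; r = 27 − 24.5 = 2.5
h=6: ŷ = 2 + 4.5·6 = 29; r = 26.5 − 29 = -2.5
h=7: ŷ = 2 + 4.5·7 = 33.5; r = 31 − 33.5 = -2.5
h=8: ŷ = 2 + 4.5·8 = 38; r = 41 − 38 = 3
h=9: ŷ = 2 + 4.5·9 = 42.5; r = 41 − 42.5 = -1.5
Signs: − − + + + − − + −
Runs: −×2, +×3, −×2, +×1, −×1 → 5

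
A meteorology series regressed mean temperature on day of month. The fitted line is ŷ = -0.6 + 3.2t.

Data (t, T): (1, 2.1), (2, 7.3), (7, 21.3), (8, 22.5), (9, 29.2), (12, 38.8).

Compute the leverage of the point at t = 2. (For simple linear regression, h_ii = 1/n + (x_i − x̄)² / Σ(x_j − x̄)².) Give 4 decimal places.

t̄ = (1 + 2 + 7 + 8 + 9 + 12)/6 = 6.5
Σ(t − t̄)² = 30.25 + 20.25 + 0.25 + 2.25 + 6.25 + 30.25 = 89.5
h = 1/6 + (-4.5)²/89.5 = 0.166667 + 0.226257 = 0.3929

h = 0.3929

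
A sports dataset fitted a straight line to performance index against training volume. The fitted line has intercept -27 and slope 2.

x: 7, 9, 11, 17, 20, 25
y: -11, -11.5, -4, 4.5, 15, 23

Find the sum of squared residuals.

SSE = 21.5

x=7: ŷ = -27 + 2·7 = -13; r = -11 − (-13) = 2
x=9: ŷ = -27 + 2·9 = -9; r = -11.5 − (-9) = -2.5
x=11: ŷ = -27 + 2·11 = -5; r = -4 − (-5) = 1
x=17: ŷ = -27 + 2·17 = 7; r = 4.5 − 7 = -2.5
x=20: ŷ = -27 + 2·20 = 13; r = 15 − 13 = 2
x=25: ŷ = -27 + 2·25 = 23; r = 23 − 23 = 0
SSE = 4 + 6.25 + 1 + 6.25 + 4 + 0 = 21.5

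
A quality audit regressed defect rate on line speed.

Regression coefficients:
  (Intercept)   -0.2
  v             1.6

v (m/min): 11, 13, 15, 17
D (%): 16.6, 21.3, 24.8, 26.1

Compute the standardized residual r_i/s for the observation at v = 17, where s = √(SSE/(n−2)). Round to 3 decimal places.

-0.742

v=11: D̂ = -0.2 + 1.6·11 = 17.4; r = 16.6 − 17.4 = -0.8
v=13: D̂ = -0.2 + 1.6·13 = 20.6; r = 21.3 − 20.6 = 0.7
v=15: D̂ = -0.2 + 1.6·15 = 23.8; r = 24.8 − 23.8 = 1
v=17: D̂ = -0.2 + 1.6·17 = 27; r = 26.1 − 27 = -0.9
SSE = 0.64 + 0.49 + 1 + 0.81 = 2.94
s = √(2.94/2) = 1.21244
r/s = -0.9 / 1.21244 = -0.742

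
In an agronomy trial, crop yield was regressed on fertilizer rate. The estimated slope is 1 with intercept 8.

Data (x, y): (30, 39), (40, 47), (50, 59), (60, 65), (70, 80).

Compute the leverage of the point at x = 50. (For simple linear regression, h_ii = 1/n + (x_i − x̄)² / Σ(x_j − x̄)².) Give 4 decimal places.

h = 0.2000

x̄ = (30 + 40 + 50 + 60 + 70)/5 = 50
Σ(x − x̄)² = 400 + 100 + 0 + 100 + 400 = 1000
h = 1/5 + (0)²/1000 = 0.2 + 0 = 0.2000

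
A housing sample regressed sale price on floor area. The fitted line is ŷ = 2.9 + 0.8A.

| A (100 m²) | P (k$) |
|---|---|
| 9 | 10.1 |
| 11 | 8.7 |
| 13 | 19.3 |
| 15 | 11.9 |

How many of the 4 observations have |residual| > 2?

A=9: ŷ = 2.9 + 0.8·9 = 10.1; r = 10.1 − 10.1 = 0
A=11: ŷ = 2.9 + 0.8·11 = 11.7; r = 8.7 − 11.7 = -3
A=13: ŷ = 2.9 + 0.8·13 = 13.3; r = 19.3 − 13.3 = 6
A=15: ŷ = 2.9 + 0.8·15 = 14.9; r = 11.9 − 14.9 = -3
|r| > 2: A=11 (|r|=3), A=13 (|r|=6), A=15 (|r|=3) → 3

3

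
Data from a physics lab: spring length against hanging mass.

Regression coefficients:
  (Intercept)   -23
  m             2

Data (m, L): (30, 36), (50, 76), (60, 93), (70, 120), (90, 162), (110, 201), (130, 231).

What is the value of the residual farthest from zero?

m=30: L̂ = -23 + 2·30 = 37; e = 36 − 37 = -1
m=50: L̂ = -23 + 2·50 = 77; e = 76 − 77 = -1
m=60: L̂ = -23 + 2·60 = 97; e = 93 − 97 = -4
m=70: L̂ = -23 + 2·70 = 117; e = 120 − 117 = 3
m=90: L̂ = -23 + 2·90 = 157; e = 162 − 157 = 5
m=110: L̂ = -23 + 2·110 = 197; e = 201 − 197 = 4
m=130: L̂ = -23 + 2·130 = 237; e = 231 − 237 = -6
Largest |e| is 6 at m = 130, residual -6.

e = -6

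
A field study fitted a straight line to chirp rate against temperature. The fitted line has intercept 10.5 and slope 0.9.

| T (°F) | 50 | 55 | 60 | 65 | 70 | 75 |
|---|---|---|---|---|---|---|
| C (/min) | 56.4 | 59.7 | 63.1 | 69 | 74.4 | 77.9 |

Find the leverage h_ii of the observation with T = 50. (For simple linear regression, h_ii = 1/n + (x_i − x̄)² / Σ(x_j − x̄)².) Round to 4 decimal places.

h = 0.5238

T̄ = (50 + 55 + 60 + 65 + 70 + 75)/6 = 62.5
Σ(T − T̄)² = 156.25 + 56.25 + 6.25 + 6.25 + 56.25 + 156.25 = 437.5
h = 1/6 + (-12.5)²/437.5 = 0.166667 + 0.357143 = 0.5238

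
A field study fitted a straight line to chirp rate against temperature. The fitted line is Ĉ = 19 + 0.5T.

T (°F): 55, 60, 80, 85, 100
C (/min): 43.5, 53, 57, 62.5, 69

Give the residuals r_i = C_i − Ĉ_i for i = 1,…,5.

-3, 4, -2, 1, 0

T=55: Ĉ = 19 + 0.5·55 = 46.5; r = 43.5 − 46.5 = -3
T=60: Ĉ = 19 + 0.5·60 = 49; r = 53 − 49 = 4
T=80: Ĉ = 19 + 0.5·80 = 59; r = 57 − 59 = -2
T=85: Ĉ = 19 + 0.5·85 = 61.5; r = 62.5 − 61.5 = 1
T=100: Ĉ = 19 + 0.5·100 = 69; r = 69 − 69 = 0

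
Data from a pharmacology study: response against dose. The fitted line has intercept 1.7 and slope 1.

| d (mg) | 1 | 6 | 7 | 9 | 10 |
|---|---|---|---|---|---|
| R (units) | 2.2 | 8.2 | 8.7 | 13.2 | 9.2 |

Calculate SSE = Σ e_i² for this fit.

SSE = 13

d=1: ŷ = 1.7 + 1 = 2.7; e = 2.2 − 2.7 = -0.5
d=6: ŷ = 1.7 + 6 = 7.7; e = 8.2 − 7.7 = 0.5
d=7: ŷ = 1.7 + 7 = 8.7; e = 8.7 − 8.7 = 0
d=9: ŷ = 1.7 + 9 = 10.7; e = 13.2 − 10.7 = 2.5
d=10: ŷ = 1.7 + 10 = 11.7; e = 9.2 − 11.7 = -2.5
SSE = 0.25 + 0.25 + 0 + 6.25 + 6.25 = 13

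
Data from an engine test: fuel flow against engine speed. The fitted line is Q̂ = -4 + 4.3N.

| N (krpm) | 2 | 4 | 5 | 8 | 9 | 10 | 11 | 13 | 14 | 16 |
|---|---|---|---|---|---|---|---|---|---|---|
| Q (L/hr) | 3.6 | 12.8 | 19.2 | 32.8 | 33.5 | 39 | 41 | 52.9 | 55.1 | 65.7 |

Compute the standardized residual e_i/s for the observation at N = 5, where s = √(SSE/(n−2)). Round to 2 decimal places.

N=2: Q̂ = -4 + 4.3·2 = 4.6; e = 3.6 − 4.6 = -1
N=4: Q̂ = -4 + 4.3·4 = 13.2; e = 12.8 − 13.2 = -0.4
N=5: Q̂ = -4 + 4.3·5 = 17.5; e = 19.2 − 17.5 = 1.7
N=8: Q̂ = -4 + 4.3·8 = 30.4; e = 32.8 − 30.4 = 2.4
N=9: Q̂ = -4 + 4.3·9 = 34.7; e = 33.5 − 34.7 = -1.2
N=10: Q̂ = -4 + 4.3·10 = 39; e = 39 − 39 = 0
N=11: Q̂ = -4 + 4.3·11 = 43.3; e = 41 − 43.3 = -2.3
N=13: Q̂ = -4 + 4.3·13 = 51.9; e = 52.9 − 51.9 = 1
N=14: Q̂ = -4 + 4.3·14 = 56.2; e = 55.1 − 56.2 = -1.1
N=16: Q̂ = -4 + 4.3·16 = 64.8; e = 65.7 − 64.8 = 0.9
SSE = 1 + 0.16 + 2.89 + 5.76 + 1.44 + 0 + 5.29 + 1 + 1.21 + 0.81 = 19.56
s = √(19.56/8) = 1.56365
e/s = 1.7 / 1.56365 = 1.09

1.09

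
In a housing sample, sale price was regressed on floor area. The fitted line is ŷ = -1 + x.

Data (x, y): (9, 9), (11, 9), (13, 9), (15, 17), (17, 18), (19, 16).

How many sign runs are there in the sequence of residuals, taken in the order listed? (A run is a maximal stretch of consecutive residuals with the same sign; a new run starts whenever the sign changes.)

x=9: ŷ = -1 + 9 = 8; e = 9 − 8 = 1
x=11: ŷ = -1 + 11 = 10; e = 9 − 10 = -1
x=13: ŷ = -1 + 13 = 12; e = 9 − 12 = -3
x=15: ŷ = -1 + 15 = 14; e = 17 − 14 = 3
x=17: ŷ = -1 + 17 = 16; e = 18 − 16 = 2
x=19: ŷ = -1 + 19 = 18; e = 16 − 18 = -2
Signs: + − − + + −
Runs: +×1, −×2, +×2, −×1 → 4

4 runs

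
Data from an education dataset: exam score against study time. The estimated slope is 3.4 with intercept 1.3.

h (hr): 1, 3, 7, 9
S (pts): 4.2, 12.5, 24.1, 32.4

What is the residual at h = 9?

ŷ = 1.3 + 3.4·9 = 31.9
e = 32.4 − 31.9 = 0.5

e = 0.5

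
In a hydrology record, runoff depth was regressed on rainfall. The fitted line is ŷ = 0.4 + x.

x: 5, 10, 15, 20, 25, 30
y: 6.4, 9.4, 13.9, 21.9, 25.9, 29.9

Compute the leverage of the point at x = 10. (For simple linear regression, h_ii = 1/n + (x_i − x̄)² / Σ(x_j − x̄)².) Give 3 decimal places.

h = 0.295

x̄ = (5 + 10 + 15 + 20 + 25 + 30)/6 = 17.5
Σ(x − x̄)² = 156.25 + 56.25 + 6.25 + 6.25 + 56.25 + 156.25 = 437.5
h = 1/6 + (-7.5)²/437.5 = 0.166667 + 0.128571 = 0.295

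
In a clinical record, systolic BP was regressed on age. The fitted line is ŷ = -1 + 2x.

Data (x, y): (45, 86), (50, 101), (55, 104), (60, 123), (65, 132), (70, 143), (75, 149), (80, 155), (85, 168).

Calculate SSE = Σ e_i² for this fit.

x=45: ŷ = -1 + 2·45 = 89; e = 86 − 89 = -3
x=50: ŷ = -1 + 2·50 = 99; e = 101 − 99 = 2
x=55: ŷ = -1 + 2·55 = 109; e = 104 − 109 = -5
x=60: ŷ = -1 + 2·60 = 119; e = 123 − 119 = 4
x=65: ŷ = -1 + 2·65 = 129; e = 132 − 129 = 3
x=70: ŷ = -1 + 2·70 = 139; e = 143 − 139 = 4
x=75: ŷ = -1 + 2·75 = 149; e = 149 − 149 = 0
x=80: ŷ = -1 + 2·80 = 159; e = 155 − 159 = -4
x=85: ŷ = -1 + 2·85 = 169; e = 168 − 169 = -1
SSE = 9 + 4 + 25 + 16 + 9 + 16 + 0 + 16 + 1 = 96

SSE = 96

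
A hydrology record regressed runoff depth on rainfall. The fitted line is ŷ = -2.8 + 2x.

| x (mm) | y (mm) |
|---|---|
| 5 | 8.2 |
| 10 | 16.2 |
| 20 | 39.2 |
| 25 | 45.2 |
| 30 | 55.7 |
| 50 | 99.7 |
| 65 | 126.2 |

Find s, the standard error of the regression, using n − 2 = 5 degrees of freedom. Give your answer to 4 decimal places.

s = 1.9748

x=5: ŷ = -2.8 + 2·5 = 7.2; r = 8.2 − 7.2 = 1
x=10: ŷ = -2.8 + 2·10 = 17.2; r = 16.2 − 17.2 = -1
x=20: ŷ = -2.8 + 2·20 = 37.2; r = 39.2 − 37.2 = 2
x=25: ŷ = -2.8 + 2·25 = 47.2; r = 45.2 − 47.2 = -2
x=30: ŷ = -2.8 + 2·30 = 57.2; r = 55.7 − 57.2 = -1.5
x=50: ŷ = -2.8 + 2·50 = 97.2; r = 99.7 − 97.2 = 2.5
x=65: ŷ = -2.8 + 2·65 = 127.2; r = 126.2 − 127.2 = -1
SSE = 1 + 1 + 4 + 4 + 2.25 + 6.25 + 1 = 19.5
s = √(19.5/5) = √3.9 ≈ 1.9748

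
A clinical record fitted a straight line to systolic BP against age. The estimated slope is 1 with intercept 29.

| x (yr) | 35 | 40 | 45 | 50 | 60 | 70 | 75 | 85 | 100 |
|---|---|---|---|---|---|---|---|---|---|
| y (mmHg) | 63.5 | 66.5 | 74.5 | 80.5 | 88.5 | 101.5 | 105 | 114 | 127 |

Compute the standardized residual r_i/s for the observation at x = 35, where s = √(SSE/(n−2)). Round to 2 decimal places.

x=35: ŷ = 29 + 35 = 64; r = 63.5 − 64 = -0.5
x=40: ŷ = 29 + 40 = 69; r = 66.5 − 69 = -2.5
x=45: ŷ = 29 + 45 = 74; r = 74.5 − 74 = 0.5
x=50: ŷ = 29 + 50 = 79; r = 80.5 − 79 = 1.5
x=60: ŷ = 29 + 60 = 89; r = 88.5 − 89 = -0.5
x=70: ŷ = 29 + 70 = 99; r = 101.5 − 99 = 2.5
x=75: ŷ = 29 + 75 = 104; r = 105 − 104 = 1
x=85: ŷ = 29 + 85 = 114; r = 114 − 114 = 0
x=100: ŷ = 29 + 100 = 129; r = 127 − 129 = -2
SSE = 0.25 + 6.25 + 0.25 + 2.25 + 0.25 + 6.25 + 1 + 0 + 4 = 20.5
s = √(20.5/7) = 1.71131
r/s = -0.5 / 1.71131 = -0.29

-0.29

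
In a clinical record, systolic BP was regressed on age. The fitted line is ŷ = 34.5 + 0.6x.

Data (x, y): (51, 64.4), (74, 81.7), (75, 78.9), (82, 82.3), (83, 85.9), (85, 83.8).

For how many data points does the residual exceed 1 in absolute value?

x=51: ŷ = 34.5 + 0.6·51 = 65.1; r = 64.4 − 65.1 = -0.7
x=74: ŷ = 34.5 + 0.6·74 = 78.9; r = 81.7 − 78.9 = 2.8
x=75: ŷ = 34.5 + 0.6·75 = 79.5; r = 78.9 − 79.5 = -0.6
x=82: ŷ = 34.5 + 0.6·82 = 83.7; r = 82.3 − 83.7 = -1.4
x=83: ŷ = 34.5 + 0.6·83 = 84.3; r = 85.9 − 84.3 = 1.6
x=85: ŷ = 34.5 + 0.6·85 = 85.5; r = 83.8 − 85.5 = -1.7
|r| > 1: x=74 (|r|=2.8), x=82 (|r|=1.4), x=83 (|r|=1.6), x=85 (|r|=1.7) → 4

4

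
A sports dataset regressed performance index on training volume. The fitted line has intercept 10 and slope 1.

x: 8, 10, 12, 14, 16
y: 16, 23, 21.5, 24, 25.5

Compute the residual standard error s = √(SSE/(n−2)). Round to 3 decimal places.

s = 2.121

x=8: ŷ = 10 + 8 = 18; e = 16 − 18 = -2
x=10: ŷ = 10 + 10 = 20; e = 23 − 20 = 3
x=12: ŷ = 10 + 12 = 22; e = 21.5 − 22 = -0.5
x=14: ŷ = 10 + 14 = 24; e = 24 − 24 = 0
x=16: ŷ = 10 + 16 = 26; e = 25.5 − 26 = -0.5
SSE = 4 + 9 + 0.25 + 0 + 0.25 = 13.5
s = √(13.5/3) = √4.5 ≈ 2.121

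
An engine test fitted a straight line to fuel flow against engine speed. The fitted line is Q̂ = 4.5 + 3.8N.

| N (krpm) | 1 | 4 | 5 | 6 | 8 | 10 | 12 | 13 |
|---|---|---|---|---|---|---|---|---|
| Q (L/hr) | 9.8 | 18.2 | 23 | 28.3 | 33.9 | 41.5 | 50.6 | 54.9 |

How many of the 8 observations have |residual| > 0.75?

6

N=1: Q̂ = 4.5 + 3.8·1 = 8.3; e = 9.8 − 8.3 = 1.5
N=4: Q̂ = 4.5 + 3.8·4 = 19.7; e = 18.2 − 19.7 = -1.5
N=5: Q̂ = 4.5 + 3.8·5 = 23.5; e = 23 − 23.5 = -0.5
N=6: Q̂ = 4.5 + 3.8·6 = 27.3; e = 28.3 − 27.3 = 1
N=8: Q̂ = 4.5 + 3.8·8 = 34.9; e = 33.9 − 34.9 = -1
N=10: Q̂ = 4.5 + 3.8·10 = 42.5; e = 41.5 − 42.5 = -1
N=12: Q̂ = 4.5 + 3.8·12 = 50.1; e = 50.6 − 50.1 = 0.5
N=13: Q̂ = 4.5 + 3.8·13 = 53.9; e = 54.9 − 53.9 = 1
|e| > 0.75: N=1 (|e|=1.5), N=4 (|e|=1.5), N=6 (|e|=1), N=8 (|e|=1), N=10 (|e|=1), N=13 (|e|=1) → 6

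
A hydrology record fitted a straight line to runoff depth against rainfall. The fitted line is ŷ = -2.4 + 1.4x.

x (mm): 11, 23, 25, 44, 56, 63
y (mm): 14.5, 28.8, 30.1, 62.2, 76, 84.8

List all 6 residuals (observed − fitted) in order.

x=11: ŷ = -2.4 + 1.4·11 = 13; e = 14.5 − 13 = 1.5
x=23: ŷ = -2.4 + 1.4·23 = 29.8; e = 28.8 − 29.8 = -1
x=25: ŷ = -2.4 + 1.4·25 = 32.6; e = 30.1 − 32.6 = -2.5
x=44: ŷ = -2.4 + 1.4·44 = 59.2; e = 62.2 − 59.2 = 3
x=56: ŷ = -2.4 + 1.4·56 = 76; e = 76 − 76 = 0
x=63: ŷ = -2.4 + 1.4·63 = 85.8; e = 84.8 − 85.8 = -1

1.5, -1, -2.5, 3, 0, -1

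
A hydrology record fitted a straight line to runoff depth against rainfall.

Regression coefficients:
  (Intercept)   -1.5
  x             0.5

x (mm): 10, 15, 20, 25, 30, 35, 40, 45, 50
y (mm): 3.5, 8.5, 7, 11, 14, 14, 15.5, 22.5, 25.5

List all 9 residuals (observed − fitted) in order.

0, 2.5, -1.5, 0, 0.5, -2, -3, 1.5, 2

x=10: ŷ = -1.5 + 0.5·10 = 3.5; e = 3.5 − 3.5 = 0
x=15: ŷ = -1.5 + 0.5·15 = 6; e = 8.5 − 6 = 2.5
x=20: ŷ = -1.5 + 0.5·20 = 8.5; e = 7 − 8.5 = -1.5
x=25: ŷ = -1.5 + 0.5·25 = 11; e = 11 − 11 = 0
x=30: ŷ = -1.5 + 0.5·30 = 13.5; e = 14 − 13.5 = 0.5
x=35: ŷ = -1.5 + 0.5·35 = 16; e = 14 − 16 = -2
x=40: ŷ = -1.5 + 0.5·40 = 18.5; e = 15.5 − 18.5 = -3
x=45: ŷ = -1.5 + 0.5·45 = 21; e = 22.5 − 21 = 1.5
x=50: ŷ = -1.5 + 0.5·50 = 23.5; e = 25.5 − 23.5 = 2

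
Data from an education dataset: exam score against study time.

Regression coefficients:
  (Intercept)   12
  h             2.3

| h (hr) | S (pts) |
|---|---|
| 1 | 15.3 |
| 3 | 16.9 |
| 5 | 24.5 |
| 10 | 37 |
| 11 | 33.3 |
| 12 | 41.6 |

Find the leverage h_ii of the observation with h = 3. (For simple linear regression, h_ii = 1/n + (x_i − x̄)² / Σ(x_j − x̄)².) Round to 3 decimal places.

h̄ = (1 + 3 + 5 + 10 + 11 + 12)/6 = 7
Σ(h − h̄)² = 36 + 16 + 4 + 9 + 16 + 25 = 106
h = 1/6 + (-4)²/106 = 0.166667 + 0.150943 = 0.318

h = 0.318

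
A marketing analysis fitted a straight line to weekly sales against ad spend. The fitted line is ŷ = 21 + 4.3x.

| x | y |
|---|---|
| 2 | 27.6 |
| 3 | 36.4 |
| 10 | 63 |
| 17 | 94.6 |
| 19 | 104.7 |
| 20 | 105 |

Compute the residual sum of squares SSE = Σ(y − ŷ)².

x=2: ŷ = 21 + 4.3·2 = 29.6; e = 27.6 − 29.6 = -2
x=3: ŷ = 21 + 4.3·3 = 33.9; e = 36.4 − 33.9 = 2.5
x=10: ŷ = 21 + 4.3·10 = 64; e = 63 − 64 = -1
x=17: ŷ = 21 + 4.3·17 = 94.1; e = 94.6 − 94.1 = 0.5
x=19: ŷ = 21 + 4.3·19 = 102.7; e = 104.7 − 102.7 = 2
x=20: ŷ = 21 + 4.3·20 = 107; e = 105 − 107 = -2
SSE = 4 + 6.25 + 1 + 0.25 + 4 + 4 = 19.5

SSE = 19.5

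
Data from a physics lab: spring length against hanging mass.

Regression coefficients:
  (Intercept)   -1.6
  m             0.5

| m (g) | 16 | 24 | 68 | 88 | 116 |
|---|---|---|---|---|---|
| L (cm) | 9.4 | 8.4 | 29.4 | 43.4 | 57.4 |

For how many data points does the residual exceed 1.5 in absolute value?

3

m=16: ŷ = -1.6 + 0.5·16 = 6.4; e = 9.4 − 6.4 = 3
m=24: ŷ = -1.6 + 0.5·24 = 10.4; e = 8.4 − 10.4 = -2
m=68: ŷ = -1.6 + 0.5·68 = 32.4; e = 29.4 − 32.4 = -3
m=88: ŷ = -1.6 + 0.5·88 = 42.4; e = 43.4 − 42.4 = 1
m=116: ŷ = -1.6 + 0.5·116 = 56.4; e = 57.4 − 56.4 = 1
|e| > 1.5: m=16 (|e|=3), m=24 (|e|=2), m=68 (|e|=3) → 3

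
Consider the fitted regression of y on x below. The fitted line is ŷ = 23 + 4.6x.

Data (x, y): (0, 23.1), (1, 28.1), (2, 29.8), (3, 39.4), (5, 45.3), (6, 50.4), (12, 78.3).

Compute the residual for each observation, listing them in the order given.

0.1, 0.5, -2.4, 2.6, -0.7, -0.2, 0.1

x=0: ŷ = 23 + 4.6·0 = 23; e = 23.1 − 23 = 0.1
x=1: ŷ = 23 + 4.6·1 = 27.6; e = 28.1 − 27.6 = 0.5
x=2: ŷ = 23 + 4.6·2 = 32.2; e = 29.8 − 32.2 = -2.4
x=3: ŷ = 23 + 4.6·3 = 36.8; e = 39.4 − 36.8 = 2.6
x=5: ŷ = 23 + 4.6·5 = 46; e = 45.3 − 46 = -0.7
x=6: ŷ = 23 + 4.6·6 = 50.6; e = 50.4 − 50.6 = -0.2
x=12: ŷ = 23 + 4.6·12 = 78.2; e = 78.3 − 78.2 = 0.1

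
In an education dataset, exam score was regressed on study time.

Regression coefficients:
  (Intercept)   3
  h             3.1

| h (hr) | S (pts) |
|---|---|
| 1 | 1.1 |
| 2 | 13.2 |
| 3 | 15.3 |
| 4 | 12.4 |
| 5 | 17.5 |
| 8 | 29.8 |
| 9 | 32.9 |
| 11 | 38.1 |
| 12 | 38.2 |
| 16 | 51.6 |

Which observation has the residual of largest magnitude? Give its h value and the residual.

h=1: ŷ = 3 + 3.1·1 = 6.1; r = 1.1 − 6.1 = -5
h=2: ŷ = 3 + 3.1·2 = 9.2; r = 13.2 − 9.2 = 4
h=3: ŷ = 3 + 3.1·3 = 12.3; r = 15.3 − 12.3 = 3
h=4: ŷ = 3 + 3.1·4 = 15.4; r = 12.4 − 15.4 = -3
h=5: ŷ = 3 + 3.1·5 = 18.5; r = 17.5 − 18.5 = -1
h=8: ŷ = 3 + 3.1·8 = 27.8; r = 29.8 − 27.8 = 2
h=9: ŷ = 3 + 3.1·9 = 30.9; r = 32.9 − 30.9 = 2
h=11: ŷ = 3 + 3.1·11 = 37.1; r = 38.1 − 37.1 = 1
h=12: ŷ = 3 + 3.1·12 = 40.2; r = 38.2 − 40.2 = -2
h=16: ŷ = 3 + 3.1·16 = 52.6; r = 51.6 − 52.6 = -1
Largest |r| is 5 at h = 1, residual -5.

h = 1, r = -5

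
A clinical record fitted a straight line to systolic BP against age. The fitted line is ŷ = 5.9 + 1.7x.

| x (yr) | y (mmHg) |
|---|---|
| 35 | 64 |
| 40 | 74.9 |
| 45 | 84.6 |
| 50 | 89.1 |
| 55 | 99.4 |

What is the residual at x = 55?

ŷ = 5.9 + 1.7·55 = 99.4
r = 99.4 − 99.4 = 0

r = 0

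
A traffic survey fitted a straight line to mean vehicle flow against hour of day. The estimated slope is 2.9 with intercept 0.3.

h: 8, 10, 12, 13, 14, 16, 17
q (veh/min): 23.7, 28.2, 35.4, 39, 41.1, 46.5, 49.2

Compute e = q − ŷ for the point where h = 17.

ŷ = 0.3 + 2.9·17 = 49.6
e = 49.2 − 49.6 = -0.4

e = -0.4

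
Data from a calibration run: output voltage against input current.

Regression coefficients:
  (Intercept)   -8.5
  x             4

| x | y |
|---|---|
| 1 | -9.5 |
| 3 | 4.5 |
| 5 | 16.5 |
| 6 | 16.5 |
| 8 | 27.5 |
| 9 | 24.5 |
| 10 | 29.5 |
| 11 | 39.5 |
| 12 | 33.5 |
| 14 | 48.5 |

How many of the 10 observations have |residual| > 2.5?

x=1: ŷ = -8.5 + 4·1 = -4.5; e = -9.5 − (-4.5) = -5
x=3: ŷ = -8.5 + 4·3 = 3.5; e = 4.5 − 3.5 = 1
x=5: ŷ = -8.5 + 4·5 = 11.5; e = 16.5 − 11.5 = 5
x=6: ŷ = -8.5 + 4·6 = 15.5; e = 16.5 − 15.5 = 1
x=8: ŷ = -8.5 + 4·8 = 23.5; e = 27.5 − 23.5 = 4
x=9: ŷ = -8.5 + 4·9 = 27.5; e = 24.5 − 27.5 = -3
x=10: ŷ = -8.5 + 4·10 = 31.5; e = 29.5 − 31.5 = -2
x=11: ŷ = -8.5 + 4·11 = 35.5; e = 39.5 − 35.5 = 4
x=12: ŷ = -8.5 + 4·12 = 39.5; e = 33.5 − 39.5 = -6
x=14: ŷ = -8.5 + 4·14 = 47.5; e = 48.5 − 47.5 = 1
|e| > 2.5: x=1 (|e|=5), x=5 (|e|=5), x=8 (|e|=4), x=9 (|e|=3), x=11 (|e|=4), x=12 (|e|=6) → 6

6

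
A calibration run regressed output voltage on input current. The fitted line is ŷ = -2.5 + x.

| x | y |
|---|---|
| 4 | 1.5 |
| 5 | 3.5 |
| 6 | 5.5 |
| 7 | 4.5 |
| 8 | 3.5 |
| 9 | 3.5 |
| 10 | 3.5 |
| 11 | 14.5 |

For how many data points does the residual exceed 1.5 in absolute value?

x=4: ŷ = -2.5 + 4 = 1.5; r = 1.5 − 1.5 = 0
x=5: ŷ = -2.5 + 5 = 2.5; r = 3.5 − 2.5 = 1
x=6: ŷ = -2.5 + 6 = 3.5; r = 5.5 − 3.5 = 2
x=7: ŷ = -2.5 + 7 = 4.5; r = 4.5 − 4.5 = 0
x=8: ŷ = -2.5 + 8 = 5.5; r = 3.5 − 5.5 = -2
x=9: ŷ = -2.5 + 9 = 6.5; r = 3.5 − 6.5 = -3
x=10: ŷ = -2.5 + 10 = 7.5; r = 3.5 − 7.5 = -4
x=11: ŷ = -2.5 + 11 = 8.5; r = 14.5 − 8.5 = 6
|r| > 1.5: x=6 (|r|=2), x=8 (|r|=2), x=9 (|r|=3), x=10 (|r|=4), x=11 (|r|=6) → 5

5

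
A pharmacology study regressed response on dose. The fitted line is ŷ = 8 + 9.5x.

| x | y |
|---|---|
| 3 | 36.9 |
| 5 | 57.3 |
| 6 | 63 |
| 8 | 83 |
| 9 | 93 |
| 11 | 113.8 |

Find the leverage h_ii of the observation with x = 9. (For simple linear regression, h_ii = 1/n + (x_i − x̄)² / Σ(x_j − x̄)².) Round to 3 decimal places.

h = 0.262

x̄ = (3 + 5 + 6 + 8 + 9 + 11)/6 = 7
Σ(x − x̄)² = 16 + 4 + 1 + 1 + 4 + 16 = 42
h = 1/6 + (2)²/42 = 0.166667 + 0.0952381 = 0.262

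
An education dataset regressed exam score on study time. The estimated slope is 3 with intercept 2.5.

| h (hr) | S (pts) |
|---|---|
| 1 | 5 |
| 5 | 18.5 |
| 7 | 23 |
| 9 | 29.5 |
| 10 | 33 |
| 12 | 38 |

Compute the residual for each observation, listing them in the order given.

h=1: Ŝ = 2.5 + 3·1 = 5.5; e = 5 − 5.5 = -0.5
h=5: Ŝ = 2.5 + 3·5 = 17.5; e = 18.5 − 17.5 = 1
h=7: Ŝ = 2.5 + 3·7 = 23.5; e = 23 − 23.5 = -0.5
h=9: Ŝ = 2.5 + 3·9 = 29.5; e = 29.5 − 29.5 = 0
h=10: Ŝ = 2.5 + 3·10 = 32.5; e = 33 − 32.5 = 0.5
h=12: Ŝ = 2.5 + 3·12 = 38.5; e = 38 − 38.5 = -0.5

-0.5, 1, -0.5, 0, 0.5, -0.5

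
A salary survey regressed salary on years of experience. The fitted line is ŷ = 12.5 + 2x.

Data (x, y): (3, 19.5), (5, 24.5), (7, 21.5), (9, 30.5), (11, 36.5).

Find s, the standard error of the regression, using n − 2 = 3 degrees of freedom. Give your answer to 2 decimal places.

s = 3.37

x=3: ŷ = 12.5 + 2·3 = 18.5; r = 19.5 − 18.5 = 1
x=5: ŷ = 12.5 + 2·5 = 22.5; r = 24.5 − 22.5 = 2
x=7: ŷ = 12.5 + 2·7 = 26.5; r = 21.5 − 26.5 = -5
x=9: ŷ = 12.5 + 2·9 = 30.5; r = 30.5 − 30.5 = 0
x=11: ŷ = 12.5 + 2·11 = 34.5; r = 36.5 − 34.5 = 2
SSE = 1 + 4 + 25 + 0 + 4 = 34
s = √(34/3) = √11.3333 ≈ 3.37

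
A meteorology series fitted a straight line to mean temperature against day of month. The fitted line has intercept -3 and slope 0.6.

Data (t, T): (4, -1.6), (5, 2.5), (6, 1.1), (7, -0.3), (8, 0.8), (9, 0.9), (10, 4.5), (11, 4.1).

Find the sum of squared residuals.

t=4: ŷ = -3 + 0.6·4 = -0.6; r = -1.6 − (-0.6) = -1
t=5: ŷ = -3 + 0.6·5 = 0; r = 2.5 − 0 = 2.5
t=6: ŷ = -3 + 0.6·6 = 0.6; r = 1.1 − 0.6 = 0.5
t=7: ŷ = -3 + 0.6·7 = 1.2; r = -0.3 − 1.2 = -1.5
t=8: ŷ = -3 + 0.6·8 = 1.8; r = 0.8 − 1.8 = -1
t=9: ŷ = -3 + 0.6·9 = 2.4; r = 0.9 − 2.4 = -1.5
t=10: ŷ = -3 + 0.6·10 = 3; r = 4.5 − 3 = 1.5
t=11: ŷ = -3 + 0.6·11 = 3.6; r = 4.1 − 3.6 = 0.5
SSE = 1 + 6.25 + 0.25 + 2.25 + 1 + 2.25 + 2.25 + 0.25 = 15.5

SSE = 15.5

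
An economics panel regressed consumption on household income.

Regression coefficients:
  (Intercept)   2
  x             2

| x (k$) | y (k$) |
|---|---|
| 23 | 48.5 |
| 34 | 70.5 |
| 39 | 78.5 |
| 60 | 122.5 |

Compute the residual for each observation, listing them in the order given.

x=23: ŷ = 2 + 2·23 = 48; e = 48.5 − 48 = 0.5
x=34: ŷ = 2 + 2·34 = 70; e = 70.5 − 70 = 0.5
x=39: ŷ = 2 + 2·39 = 80; e = 78.5 − 80 = -1.5
x=60: ŷ = 2 + 2·60 = 122; e = 122.5 − 122 = 0.5

0.5, 0.5, -1.5, 0.5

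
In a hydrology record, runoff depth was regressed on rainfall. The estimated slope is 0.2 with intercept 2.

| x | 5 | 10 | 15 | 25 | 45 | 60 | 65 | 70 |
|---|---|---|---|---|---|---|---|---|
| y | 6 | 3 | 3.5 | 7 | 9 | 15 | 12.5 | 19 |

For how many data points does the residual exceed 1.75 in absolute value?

4

x=5: ŷ = 2 + 0.2·5 = 3; r = 6 − 3 = 3
x=10: ŷ = 2 + 0.2·10 = 4; r = 3 − 4 = -1
x=15: ŷ = 2 + 0.2·15 = 5; r = 3.5 − 5 = -1.5
x=25: ŷ = 2 + 0.2·25 = 7; r = 7 − 7 = 0
x=45: ŷ = 2 + 0.2·45 = 11; r = 9 − 11 = -2
x=60: ŷ = 2 + 0.2·60 = 14; r = 15 − 14 = 1
x=65: ŷ = 2 + 0.2·65 = 15; r = 12.5 − 15 = -2.5
x=70: ŷ = 2 + 0.2·70 = 16; r = 19 − 16 = 3
|r| > 1.75: x=5 (|r|=3), x=45 (|r|=2), x=65 (|r|=2.5), x=70 (|r|=3) → 4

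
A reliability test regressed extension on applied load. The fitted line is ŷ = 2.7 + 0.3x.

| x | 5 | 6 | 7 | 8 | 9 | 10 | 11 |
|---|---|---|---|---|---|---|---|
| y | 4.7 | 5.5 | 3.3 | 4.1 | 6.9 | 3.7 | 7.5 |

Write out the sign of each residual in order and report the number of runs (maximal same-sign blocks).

5 runs

x=5: ŷ = 2.7 + 0.3·5 = 4.2; e = 4.7 − 4.2 = 0.5
x=6: ŷ = 2.7 + 0.3·6 = 4.5; e = 5.5 − 4.5 = 1
x=7: ŷ = 2.7 + 0.3·7 = 4.8; e = 3.3 − 4.8 = -1.5
x=8: ŷ = 2.7 + 0.3·8 = 5.1; e = 4.1 − 5.1 = -1
x=9: ŷ = 2.7 + 0.3·9 = 5.4; e = 6.9 − 5.4 = 1.5
x=10: ŷ = 2.7 + 0.3·10 = 5.7; e = 3.7 − 5.7 = -2
x=11: ŷ = 2.7 + 0.3·11 = 6; e = 7.5 − 6 = 1.5
Signs: + + − − + − +
Runs: +×2, −×2, +×1, −×1, +×1 → 5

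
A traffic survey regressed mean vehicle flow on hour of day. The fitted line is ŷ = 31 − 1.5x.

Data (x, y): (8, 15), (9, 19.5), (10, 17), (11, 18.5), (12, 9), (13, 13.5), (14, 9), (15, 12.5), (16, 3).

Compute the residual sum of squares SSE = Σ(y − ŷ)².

x=8: ŷ = 31 − 1.5·8 = 19; e = 15 − 19 = -4
x=9: ŷ = 31 − 1.5·9 = 17.5; e = 19.5 − 17.5 = 2
x=10: ŷ = 31 − 1.5·10 = 16; e = 17 − 16 = 1
x=11: ŷ = 31 − 1.5·11 = 14.5; e = 18.5 − 14.5 = 4
x=12: ŷ = 31 − 1.5·12 = 13; e = 9 − 13 = -4
x=13: ŷ = 31 − 1.5·13 = 11.5; e = 13.5 − 11.5 = 2
x=14: ŷ = 31 − 1.5·14 = 10; e = 9 − 10 = -1
x=15: ŷ = 31 − 1.5·15 = 8.5; e = 12.5 − 8.5 = 4
x=16: ŷ = 31 − 1.5·16 = 7; e = 3 − 7 = -4
SSE = 16 + 4 + 1 + 16 + 16 + 4 + 1 + 16 + 16 = 90

SSE = 90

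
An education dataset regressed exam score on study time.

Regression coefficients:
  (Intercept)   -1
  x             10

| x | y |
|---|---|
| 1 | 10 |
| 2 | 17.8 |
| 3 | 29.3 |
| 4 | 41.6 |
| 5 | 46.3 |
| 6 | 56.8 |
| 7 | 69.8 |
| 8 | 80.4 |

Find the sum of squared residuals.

SSE = 24.02

x=1: ŷ = -1 + 10·1 = 9; r = 10 − 9 = 1
x=2: ŷ = -1 + 10·2 = 19; r = 17.8 − 19 = -1.2
x=3: ŷ = -1 + 10·3 = 29; r = 29.3 − 29 = 0.3
x=4: ŷ = -1 + 10·4 = 39; r = 41.6 − 39 = 2.6
x=5: ŷ = -1 + 10·5 = 49; r = 46.3 − 49 = -2.7
x=6: ŷ = -1 + 10·6 = 59; r = 56.8 − 59 = -2.2
x=7: ŷ = -1 + 10·7 = 69; r = 69.8 − 69 = 0.8
x=8: ŷ = -1 + 10·8 = 79; r = 80.4 − 79 = 1.4
SSE = 1 + 1.44 + 0.09 + 6.76 + 7.29 + 4.84 + 0.64 + 1.96 = 24.02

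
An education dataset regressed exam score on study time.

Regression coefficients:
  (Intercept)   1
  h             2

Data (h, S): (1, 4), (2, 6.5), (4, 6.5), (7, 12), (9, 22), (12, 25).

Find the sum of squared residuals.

h=1: Ŝ = 1 + 2·1 = 3; r = 4 − 3 = 1
h=2: Ŝ = 1 + 2·2 = 5; r = 6.5 − 5 = 1.5
h=4: Ŝ = 1 + 2·4 = 9; r = 6.5 − 9 = -2.5
h=7: Ŝ = 1 + 2·7 = 15; r = 12 − 15 = -3
h=9: Ŝ = 1 + 2·9 = 19; r = 22 − 19 = 3
h=12: Ŝ = 1 + 2·12 = 25; r = 25 − 25 = 0
SSE = 1 + 2.25 + 6.25 + 9 + 9 + 0 = 27.5

SSE = 27.5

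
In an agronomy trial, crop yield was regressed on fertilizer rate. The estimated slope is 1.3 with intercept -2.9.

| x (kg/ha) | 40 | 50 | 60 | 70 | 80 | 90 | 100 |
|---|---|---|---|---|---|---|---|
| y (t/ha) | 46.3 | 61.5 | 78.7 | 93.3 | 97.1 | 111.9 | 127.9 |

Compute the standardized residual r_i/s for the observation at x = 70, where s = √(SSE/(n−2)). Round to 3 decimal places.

x=40: ŷ = -2.9 + 1.3·40 = 49.1; r = 46.3 − 49.1 = -2.8
x=50: ŷ = -2.9 + 1.3·50 = 62.1; r = 61.5 − 62.1 = -0.6
x=60: ŷ = -2.9 + 1.3·60 = 75.1; r = 78.7 − 75.1 = 3.6
x=70: ŷ = -2.9 + 1.3·70 = 88.1; r = 93.3 − 88.1 = 5.2
x=80: ŷ = -2.9 + 1.3·80 = 101.1; r = 97.1 − 101.1 = -4
x=90: ŷ = -2.9 + 1.3·90 = 114.1; r = 111.9 − 114.1 = -2.2
x=100: ŷ = -2.9 + 1.3·100 = 127.1; r = 127.9 − 127.1 = 0.8
SSE = 7.84 + 0.36 + 12.96 + 27.04 + 16 + 4.84 + 0.64 = 69.68
s = √(69.68/5) = 3.7331
r/s = 5.2 / 3.7331 = 1.393

1.393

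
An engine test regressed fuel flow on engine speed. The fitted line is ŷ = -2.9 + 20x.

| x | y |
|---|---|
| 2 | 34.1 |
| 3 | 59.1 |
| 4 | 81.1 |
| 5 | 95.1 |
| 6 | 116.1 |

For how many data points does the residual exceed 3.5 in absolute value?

1

x=2: ŷ = -2.9 + 20·2 = 37.1; e = 34.1 − 37.1 = -3
x=3: ŷ = -2.9 + 20·3 = 57.1; e = 59.1 − 57.1 = 2
x=4: ŷ = -2.9 + 20·4 = 77.1; e = 81.1 − 77.1 = 4
x=5: ŷ = -2.9 + 20·5 = 97.1; e = 95.1 − 97.1 = -2
x=6: ŷ = -2.9 + 20·6 = 117.1; e = 116.1 − 117.1 = -1
|e| > 3.5: x=4 (|e|=4) → 1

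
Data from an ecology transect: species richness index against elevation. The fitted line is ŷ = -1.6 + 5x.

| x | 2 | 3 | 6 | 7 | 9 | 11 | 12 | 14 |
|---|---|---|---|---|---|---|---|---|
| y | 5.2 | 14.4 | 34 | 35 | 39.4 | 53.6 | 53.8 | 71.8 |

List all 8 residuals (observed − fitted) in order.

-3.2, 1, 5.6, 1.6, -4, 0.2, -4.6, 3.4

x=2: ŷ = -1.6 + 5·2 = 8.4; e = 5.2 − 8.4 = -3.2
x=3: ŷ = -1.6 + 5·3 = 13.4; e = 14.4 − 13.4 = 1
x=6: ŷ = -1.6 + 5·6 = 28.4; e = 34 − 28.4 = 5.6
x=7: ŷ = -1.6 + 5·7 = 33.4; e = 35 − 33.4 = 1.6
x=9: ŷ = -1.6 + 5·9 = 43.4; e = 39.4 − 43.4 = -4
x=11: ŷ = -1.6 + 5·11 = 53.4; e = 53.6 − 53.4 = 0.2
x=12: ŷ = -1.6 + 5·12 = 58.4; e = 53.8 − 58.4 = -4.6
x=14: ŷ = -1.6 + 5·14 = 68.4; e = 71.8 − 68.4 = 3.4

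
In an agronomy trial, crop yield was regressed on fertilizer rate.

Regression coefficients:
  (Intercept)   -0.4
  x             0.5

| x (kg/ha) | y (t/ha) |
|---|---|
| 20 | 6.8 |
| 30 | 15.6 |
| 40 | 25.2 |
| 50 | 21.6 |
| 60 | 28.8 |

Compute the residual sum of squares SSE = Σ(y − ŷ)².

x=20: ŷ = -0.4 + 0.5·20 = 9.6; r = 6.8 − 9.6 = -2.8
x=30: ŷ = -0.4 + 0.5·30 = 14.6; r = 15.6 − 14.6 = 1
x=40: ŷ = -0.4 + 0.5·40 = 19.6; r = 25.2 − 19.6 = 5.6
x=50: ŷ = -0.4 + 0.5·50 = 24.6; r = 21.6 − 24.6 = -3
x=60: ŷ = -0.4 + 0.5·60 = 29.6; r = 28.8 − 29.6 = -0.8
SSE = 7.84 + 1 + 31.36 + 9 + 0.64 = 49.84

SSE = 49.84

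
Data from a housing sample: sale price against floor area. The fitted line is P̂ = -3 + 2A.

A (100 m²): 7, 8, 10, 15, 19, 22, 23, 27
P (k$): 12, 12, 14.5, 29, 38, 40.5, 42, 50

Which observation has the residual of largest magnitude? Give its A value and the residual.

A = 19, e = 3

A=7: P̂ = -3 + 2·7 = 11; e = 12 − 11 = 1
A=8: P̂ = -3 + 2·8 = 13; e = 12 − 13 = -1
A=10: P̂ = -3 + 2·10 = 17; e = 14.5 − 17 = -2.5
A=15: P̂ = -3 + 2·15 = 27; e = 29 − 27 = 2
A=19: P̂ = -3 + 2·19 = 35; e = 38 − 35 = 3
A=22: P̂ = -3 + 2·22 = 41; e = 40.5 − 41 = -0.5
A=23: P̂ = -3 + 2·23 = 43; e = 42 − 43 = -1
A=27: P̂ = -3 + 2·27 = 51; e = 50 − 51 = -1
Largest |e| is 3 at A = 19, residual 3.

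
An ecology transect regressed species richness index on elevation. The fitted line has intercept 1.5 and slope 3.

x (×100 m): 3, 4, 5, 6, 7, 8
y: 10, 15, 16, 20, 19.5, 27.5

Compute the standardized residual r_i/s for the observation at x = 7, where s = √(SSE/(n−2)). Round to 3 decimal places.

x=3: ŷ = 1.5 + 3·3 = 10.5; r = 10 − 10.5 = -0.5
x=4: ŷ = 1.5 + 3·4 = 13.5; r = 15 − 13.5 = 1.5
x=5: ŷ = 1.5 + 3·5 = 16.5; r = 16 − 16.5 = -0.5
x=6: ŷ = 1.5 + 3·6 = 19.5; r = 20 − 19.5 = 0.5
x=7: ŷ = 1.5 + 3·7 = 22.5; r = 19.5 − 22.5 = -3
x=8: ŷ = 1.5 + 3·8 = 25.5; r = 27.5 − 25.5 = 2
SSE = 0.25 + 2.25 + 0.25 + 0.25 + 9 + 4 = 16
s = √(16/4) = 2
r/s = -3 / 2 = -1.500

-1.500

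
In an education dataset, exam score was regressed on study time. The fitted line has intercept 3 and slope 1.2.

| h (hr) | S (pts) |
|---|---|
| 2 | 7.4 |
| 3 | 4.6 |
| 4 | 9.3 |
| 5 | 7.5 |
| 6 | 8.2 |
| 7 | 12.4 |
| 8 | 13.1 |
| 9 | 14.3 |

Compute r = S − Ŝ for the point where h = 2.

Ŝ = 3 + 1.2·2 = 5.4
r = 7.4 − 5.4 = 2

r = 2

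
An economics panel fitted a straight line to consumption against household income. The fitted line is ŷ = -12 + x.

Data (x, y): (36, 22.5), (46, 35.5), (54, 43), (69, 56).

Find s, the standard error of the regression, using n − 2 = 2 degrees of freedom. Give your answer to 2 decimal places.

s = 1.80

x=36: ŷ = -12 + 36 = 24; e = 22.5 − 24 = -1.5
x=46: ŷ = -12 + 46 = 34; e = 35.5 − 34 = 1.5
x=54: ŷ = -12 + 54 = 42; e = 43 − 42 = 1
x=69: ŷ = -12 + 69 = 57; e = 56 − 57 = -1
SSE = 2.25 + 2.25 + 1 + 1 = 6.5
s = √(6.5/2) = √3.25 ≈ 1.80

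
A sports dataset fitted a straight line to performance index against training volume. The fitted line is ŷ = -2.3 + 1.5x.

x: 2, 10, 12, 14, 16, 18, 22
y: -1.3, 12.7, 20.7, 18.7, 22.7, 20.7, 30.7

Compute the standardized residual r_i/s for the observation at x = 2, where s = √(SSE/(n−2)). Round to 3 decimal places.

x=2: ŷ = -2.3 + 1.5·2 = 0.7; r = -1.3 − 0.7 = -2
x=10: ŷ = -2.3 + 1.5·10 = 12.7; r = 12.7 − 12.7 = 0
x=12: ŷ = -2.3 + 1.5·12 = 15.7; r = 20.7 − 15.7 = 5
x=14: ŷ = -2.3 + 1.5·14 = 18.7; r = 18.7 − 18.7 = 0
x=16: ŷ = -2.3 + 1.5·16 = 21.7; r = 22.7 − 21.7 = 1
x=18: ŷ = -2.3 + 1.5·18 = 24.7; r = 20.7 − 24.7 = -4
x=22: ŷ = -2.3 + 1.5·22 = 30.7; r = 30.7 − 30.7 = 0
SSE = 4 + 0 + 25 + 0 + 1 + 16 + 0 = 46
s = √(46/5) = 3.03315
r/s = -2 / 3.03315 = -0.659

-0.659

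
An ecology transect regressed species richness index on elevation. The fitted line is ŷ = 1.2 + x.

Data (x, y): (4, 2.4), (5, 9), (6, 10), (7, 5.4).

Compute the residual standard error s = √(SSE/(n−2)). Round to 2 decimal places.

s = 3.96

x=4: ŷ = 1.2 + 4 = 5.2; e = 2.4 − 5.2 = -2.8
x=5: ŷ = 1.2 + 5 = 6.2; e = 9 − 6.2 = 2.8
x=6: ŷ = 1.2 + 6 = 7.2; e = 10 − 7.2 = 2.8
x=7: ŷ = 1.2 + 7 = 8.2; e = 5.4 − 8.2 = -2.8
SSE = 7.84 + 7.84 + 7.84 + 7.84 = 31.36
s = √(31.36/2) = √15.68 ≈ 3.96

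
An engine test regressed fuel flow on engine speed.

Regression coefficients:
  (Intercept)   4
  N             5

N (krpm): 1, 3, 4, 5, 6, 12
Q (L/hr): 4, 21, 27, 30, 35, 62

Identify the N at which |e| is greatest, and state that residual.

N=1: ŷ = 4 + 5·1 = 9; e = 4 − 9 = -5
N=3: ŷ = 4 + 5·3 = 19; e = 21 − 19 = 2
N=4: ŷ = 4 + 5·4 = 24; e = 27 − 24 = 3
N=5: ŷ = 4 + 5·5 = 29; e = 30 − 29 = 1
N=6: ŷ = 4 + 5·6 = 34; e = 35 − 34 = 1
N=12: ŷ = 4 + 5·12 = 64; e = 62 − 64 = -2
Largest |e| is 5 at N = 1, residual -5.

N = 1, e = -5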